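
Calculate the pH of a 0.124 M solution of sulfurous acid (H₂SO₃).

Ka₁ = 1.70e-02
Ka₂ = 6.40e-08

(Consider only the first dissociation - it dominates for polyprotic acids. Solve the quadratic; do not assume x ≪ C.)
pH = 1.42

x² + Ka₁·x − Ka₁·C = 0 with Ka₁ = 1.70e-02, C = 0.124.
x = (−Ka₁ + √(Ka₁² + 4·Ka₁·C))/2 = 3.8193e-02 M, so pH = 1.42.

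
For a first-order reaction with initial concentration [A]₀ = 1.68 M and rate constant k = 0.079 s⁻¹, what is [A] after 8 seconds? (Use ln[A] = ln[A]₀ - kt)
0.8930 M

ln[A] = ln[A]₀ - k·t = ln(1.68) - (0.079)·(8) = 0.5188 - 0.6320 = -0.1132
[A] = e^(-0.1132) = 0.8930 M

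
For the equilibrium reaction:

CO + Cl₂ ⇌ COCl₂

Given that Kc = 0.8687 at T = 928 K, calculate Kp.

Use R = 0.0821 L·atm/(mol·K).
K_p = 0.0114

Δn = (moles gaseous products) − (moles gaseous reactants) = -1
T = 928 K; RT = 0.0821 × 928 = 76.1888
Kp = Kc·(RT)^Δn = 0.8687 × (76.1888)^-1 = 0.8687 × 0.0131253 = 0.0114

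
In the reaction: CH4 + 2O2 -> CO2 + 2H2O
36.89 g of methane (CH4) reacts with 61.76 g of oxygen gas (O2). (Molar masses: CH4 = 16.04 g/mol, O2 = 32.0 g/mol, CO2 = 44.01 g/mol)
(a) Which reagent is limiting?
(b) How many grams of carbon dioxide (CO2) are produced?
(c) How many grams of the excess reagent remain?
(a) O2, (b) 42.47 g, (c) 21.41 g

Moles of CH4 = 36.89 g ÷ 16.04 g/mol = 2.29988 mol
Moles of O2 = 61.76 g ÷ 32.0 g/mol = 1.93 mol
Moles ÷ coefficient: CH4: 2.29988/1 = 2.3, O2: 1.93/2 = 0.965
(a) O2 has the smaller value, so O2 is the limiting reagent.
(b) Moles of CO2 = 1.93 mol O2 × (1/2) = 0.965 mol; mass = 0.965 mol × 44.01 g/mol = 42.47 g
(c) CH4 consumed = 1.93 × (1/2) = 0.965 mol; remaining = 2.29988 − 0.965 = 1.33488 mol; mass = 1.33488 mol × 16.04 g/mol = 21.41 g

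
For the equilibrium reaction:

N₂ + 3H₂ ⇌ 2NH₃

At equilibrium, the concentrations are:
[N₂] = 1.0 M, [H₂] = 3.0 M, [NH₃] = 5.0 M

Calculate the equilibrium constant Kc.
K_c = 0.9259

Kc = ([NH₃]^2) / ([N₂] × [H₂]^3)
   = ((5.0)^2) / ((1.0)·(3.0)^3)
   = 25 / 27 = 0.9259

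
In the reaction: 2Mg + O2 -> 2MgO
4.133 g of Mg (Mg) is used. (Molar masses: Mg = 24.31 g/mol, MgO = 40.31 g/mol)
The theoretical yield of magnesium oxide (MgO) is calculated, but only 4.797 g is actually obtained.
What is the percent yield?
Moles of Mg = 4.133 g ÷ 24.31 g/mol = 0.170012 mol
Mole ratio: 2 mol MgO / 2 mol Mg
Moles of MgO = 0.170012 × (2/2) = 0.170012 mol
Theoretical yield = 0.170012 mol × 40.31 g/mol = 6.8532 g
Actual yield = 4.797 g
Percent yield = (4.797 / 6.8532) × 100% = 70.0%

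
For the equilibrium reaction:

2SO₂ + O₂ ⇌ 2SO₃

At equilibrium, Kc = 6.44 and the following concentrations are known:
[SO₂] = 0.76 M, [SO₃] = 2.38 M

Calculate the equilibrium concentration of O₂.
[O₂] = 1.5228 M

Kc = ([SO₃]^2) / ([SO₂]^2 × [O₂]) = 6.44
[O₂]^1 = (product terms)/(Kc · other reactant terms) = 5.6644 / (6.44 · 0.5776) = 1.5228
[O₂] = 1.5228 M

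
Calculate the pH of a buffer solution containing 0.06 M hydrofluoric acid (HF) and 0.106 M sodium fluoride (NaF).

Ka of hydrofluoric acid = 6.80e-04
pH = 3.41

pKa = -log(6.80e-04) = 3.17. pH = pKa + log([A⁻]/[HA]) = 3.17 + log(0.106/0.06)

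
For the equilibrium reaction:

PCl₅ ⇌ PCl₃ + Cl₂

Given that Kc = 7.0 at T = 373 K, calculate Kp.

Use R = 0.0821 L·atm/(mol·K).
K_p = 214.3631

Δn = (moles gaseous products) − (moles gaseous reactants) = 1
T = 373 K; RT = 0.0821 × 373 = 30.6233
Kp = Kc·(RT)^Δn = 7.0 × (30.6233)^1 = 7.0 × 30.6233 = 214.3631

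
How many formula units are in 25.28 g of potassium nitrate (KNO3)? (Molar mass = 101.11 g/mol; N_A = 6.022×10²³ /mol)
Moles = 25.28 g ÷ 101.11 g/mol = 0.250025 mol
Formula units = 0.250025 mol × 6.022×10²³ /mol = 1.506e+23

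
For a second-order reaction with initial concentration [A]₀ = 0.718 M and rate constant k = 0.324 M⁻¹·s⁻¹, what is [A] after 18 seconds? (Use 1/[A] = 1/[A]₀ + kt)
0.1384 M

1/[A] = 1/[A]₀ + k·t = 1/0.718 + (0.324)·(18) = 1.3928 + 5.8320 = 7.2248
[A] = 1/7.2248 = 0.1384 M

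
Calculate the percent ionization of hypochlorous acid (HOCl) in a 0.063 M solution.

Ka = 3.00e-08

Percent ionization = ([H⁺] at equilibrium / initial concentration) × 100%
Percent ionization = 0.069%

Let x = [H⁺]. Ka = x²/(C - x) ⇒ x² + (3.00e-08)x - (3.00e-08)(0.063) = 0. x = 4.3459e-05. Percent = (4.3459e-05/0.063) × 100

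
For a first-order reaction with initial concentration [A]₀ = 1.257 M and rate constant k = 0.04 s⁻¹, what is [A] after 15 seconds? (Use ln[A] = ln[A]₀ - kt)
0.6899 M

ln[A] = ln[A]₀ - k·t = ln(1.257) - (0.04)·(15) = 0.2287 - 0.6000 = -0.3713
[A] = e^(-0.3713) = 0.6899 M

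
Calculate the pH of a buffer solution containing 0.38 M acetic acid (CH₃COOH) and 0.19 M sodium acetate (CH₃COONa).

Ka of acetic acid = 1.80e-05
pH = 4.44

pKa = -log(1.80e-05) = 4.74. pH = pKa + log([A⁻]/[HA]) = 4.74 + log(0.19/0.38)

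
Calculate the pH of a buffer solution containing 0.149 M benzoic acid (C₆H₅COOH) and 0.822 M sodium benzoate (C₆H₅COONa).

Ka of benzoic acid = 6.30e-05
pH = 4.94

pKa = -log(6.30e-05) = 4.20. pH = pKa + log([A⁻]/[HA]) = 4.20 + log(0.822/0.149)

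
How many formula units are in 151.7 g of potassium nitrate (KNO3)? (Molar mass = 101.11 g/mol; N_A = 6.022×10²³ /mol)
Moles = 151.7 g ÷ 101.11 g/mol = 1.50035 mol
Formula units = 1.50035 mol × 6.022×10²³ /mol = 9.035e+23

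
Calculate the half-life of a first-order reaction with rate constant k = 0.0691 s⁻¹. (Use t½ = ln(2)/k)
10.03 s

t½ = ln(2)/k = 0.6931/0.0691 = 10.03 s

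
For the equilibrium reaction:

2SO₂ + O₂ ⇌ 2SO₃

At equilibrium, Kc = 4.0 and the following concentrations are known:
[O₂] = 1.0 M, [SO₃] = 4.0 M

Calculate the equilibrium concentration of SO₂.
[SO₂] = 2.0000 M

Kc = ([SO₃]^2) / ([SO₂]^2 × [O₂]) = 4.0
[SO₂]^2 = (product terms)/(Kc · other reactant terms) = 16 / (4.0 · 1) = 4
[SO₂] = (4)^(1/2) = 2.0000 M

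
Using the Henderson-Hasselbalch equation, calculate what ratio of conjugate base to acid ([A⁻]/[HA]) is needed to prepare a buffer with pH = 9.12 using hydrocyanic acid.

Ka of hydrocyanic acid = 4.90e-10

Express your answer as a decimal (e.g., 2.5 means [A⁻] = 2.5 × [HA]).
[A⁻]/[HA] = 0.646

pKa = −log(4.90e-10) = 9.3098. pH = pKa + log([A⁻]/[HA]). 9.12 = 9.3098 + log(ratio). log(ratio) = 9.12 − 9.3098 = -0.1898. ratio = 10^(-0.1898) = 0.646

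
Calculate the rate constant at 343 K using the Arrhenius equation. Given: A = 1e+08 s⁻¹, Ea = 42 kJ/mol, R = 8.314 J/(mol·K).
4.02e+01 s⁻¹

k = A·exp(-Ea/(R·T)) = 1e+08·exp(-42000/(8.314·343)) = 1e+08·exp(-14.7280) = 1e+08·4.0150e-07 = 4.02e+01 s⁻¹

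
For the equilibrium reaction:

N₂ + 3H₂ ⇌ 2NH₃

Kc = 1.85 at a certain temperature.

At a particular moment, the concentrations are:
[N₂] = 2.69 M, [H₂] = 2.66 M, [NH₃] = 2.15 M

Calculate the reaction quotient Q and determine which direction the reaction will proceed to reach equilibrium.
Q = 0.091, Q < K, reaction proceeds forward (toward products)

Q = ([NH₃]^2) / ([N₂] × [H₂]^3)
  = ((2.15)^2) / ((2.69)·(2.66)^3) = 4.6225/50.629 = 0.0913
Since Q = 0.0913 < Kc = 1.85, the reaction proceeds forward (toward products) to reach equilibrium.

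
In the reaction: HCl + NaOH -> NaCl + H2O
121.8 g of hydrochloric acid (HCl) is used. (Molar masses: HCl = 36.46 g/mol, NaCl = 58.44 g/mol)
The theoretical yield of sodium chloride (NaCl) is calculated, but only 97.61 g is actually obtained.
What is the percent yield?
Moles of HCl = 121.8 g ÷ 36.46 g/mol = 3.34065 mol
Mole ratio: 1 mol NaCl / 1 mol HCl
Moles of NaCl = 3.34065 × (1/1) = 3.34065 mol
Theoretical yield = 3.34065 mol × 58.44 g/mol = 195.23 g
Actual yield = 97.61 g
Percent yield = (97.61 / 195.23) × 100% = 50.0%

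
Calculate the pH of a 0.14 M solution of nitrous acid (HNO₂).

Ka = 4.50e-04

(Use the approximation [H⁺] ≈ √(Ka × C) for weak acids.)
pH = 2.10

[H⁺] = √(Ka × C) = √(4.50e-04 × 0.14) = 7.9373e-03. pH = -log(7.9373e-03)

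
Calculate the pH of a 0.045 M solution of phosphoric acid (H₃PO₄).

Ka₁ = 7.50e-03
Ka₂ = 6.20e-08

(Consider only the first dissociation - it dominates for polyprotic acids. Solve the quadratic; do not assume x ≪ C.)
pH = 1.82

x² + Ka₁·x − Ka₁·C = 0 with Ka₁ = 7.50e-03, C = 0.045.
x = (−Ka₁ + √(Ka₁² + 4·Ka₁·C))/2 = 1.5000e-02 M, so pH = 1.82.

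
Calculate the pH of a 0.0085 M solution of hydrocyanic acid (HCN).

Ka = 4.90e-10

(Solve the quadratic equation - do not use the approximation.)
pH = 5.69

x² + Ka×x - Ka×C = 0. Using quadratic formula: [H⁺] = 2.0406e-06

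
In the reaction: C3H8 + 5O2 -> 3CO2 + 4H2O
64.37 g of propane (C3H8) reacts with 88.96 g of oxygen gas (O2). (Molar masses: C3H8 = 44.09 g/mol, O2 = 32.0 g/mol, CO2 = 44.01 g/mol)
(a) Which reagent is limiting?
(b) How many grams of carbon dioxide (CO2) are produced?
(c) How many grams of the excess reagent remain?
(a) O2, (b) 73.41 g, (c) 39.86 g

Moles of C3H8 = 64.37 g ÷ 44.09 g/mol = 1.45997 mol
Moles of O2 = 88.96 g ÷ 32.0 g/mol = 2.78 mol
Moles ÷ coefficient: C3H8: 1.45997/1 = 1.46, O2: 2.78/5 = 0.556
(a) O2 has the smaller value, so O2 is the limiting reagent.
(b) Moles of CO2 = 2.78 mol O2 × (3/5) = 1.668 mol; mass = 1.668 mol × 44.01 g/mol = 73.41 g
(c) C3H8 consumed = 2.78 × (1/5) = 0.556 mol; remaining = 1.45997 − 0.556 = 0.903968 mol; mass = 0.903968 mol × 44.09 g/mol = 39.86 g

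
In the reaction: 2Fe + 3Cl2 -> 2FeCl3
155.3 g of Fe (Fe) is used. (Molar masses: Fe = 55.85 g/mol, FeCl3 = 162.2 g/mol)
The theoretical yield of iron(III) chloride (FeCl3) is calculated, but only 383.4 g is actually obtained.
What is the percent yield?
Moles of Fe = 155.3 g ÷ 55.85 g/mol = 2.78066 mol
Mole ratio: 2 mol FeCl3 / 2 mol Fe
Moles of FeCl3 = 2.78066 × (2/2) = 2.78066 mol
Theoretical yield = 2.78066 mol × 162.2 g/mol = 451.02 g
Actual yield = 383.4 g
Percent yield = (383.4 / 451.02) × 100% = 85.0%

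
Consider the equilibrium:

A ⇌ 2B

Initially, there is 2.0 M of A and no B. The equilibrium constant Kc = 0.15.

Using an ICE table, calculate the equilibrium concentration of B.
[B] = 0.512 M

ICE: [A] = 2.0 − x, [B] = 2x.
Kc = (2x)²/(2.0 − x) = 0.15 ⇒ 4x² + 0.15x − 0.3 = 0.
x = (−0.15 + √(0.15² + 4·4·0.3))/(2·4) = (−0.15 + √4.8225)/8 = 0.25575.
[B] = 2x = 0.512 M.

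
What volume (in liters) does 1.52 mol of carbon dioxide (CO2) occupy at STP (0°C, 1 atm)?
At STP, 1 mol of gas occupies 22.4 L
Volume = 1.52 mol × 22.4 L/mol = 34.05 L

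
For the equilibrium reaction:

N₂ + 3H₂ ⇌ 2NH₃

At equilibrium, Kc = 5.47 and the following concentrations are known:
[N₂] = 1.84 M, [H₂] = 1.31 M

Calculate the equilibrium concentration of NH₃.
[NH₃] = 4.7567 M

Kc = ([NH₃]^2) / ([N₂] × [H₂]^3) = 5.47
[NH₃]^2 = Kc · (reactant terms)/(other product terms) = 5.47 · 4.1365 / 1 = 22.627
[NH₃] = (22.627)^(1/2) = 4.7567 M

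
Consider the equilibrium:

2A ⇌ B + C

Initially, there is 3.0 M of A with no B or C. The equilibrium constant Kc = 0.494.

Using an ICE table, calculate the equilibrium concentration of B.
[B] = 0.876 M

ICE: [A] = 3.0 − 2x, [B] = [C] = x.
Kc = x²/(3.0 − 2x)² = 0.494 ⇒ √Kc = x/(3.0 − 2x).
x = √0.494·3.0/(1 + 2√0.494) = 0.70285·3.0/2.4057 = 0.87648.
[B] = x = 0.876 M.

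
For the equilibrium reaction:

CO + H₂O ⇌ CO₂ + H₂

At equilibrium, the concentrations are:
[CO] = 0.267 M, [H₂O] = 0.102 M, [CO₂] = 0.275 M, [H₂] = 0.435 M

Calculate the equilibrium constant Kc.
K_c = 4.3925

Kc = ([CO₂] × [H₂]) / ([CO] × [H₂O])
   = ((0.275)·(0.435)) / ((0.267)·(0.102))
   = 0.11963 / 0.027234 = 4.3925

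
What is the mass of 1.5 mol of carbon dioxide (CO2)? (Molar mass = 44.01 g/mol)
Mass = 1.5 mol × 44.01 g/mol = 66.02 g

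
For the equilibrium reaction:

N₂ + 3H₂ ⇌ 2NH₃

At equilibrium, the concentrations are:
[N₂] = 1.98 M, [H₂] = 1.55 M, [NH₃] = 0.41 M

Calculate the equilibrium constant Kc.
K_c = 0.0228

Kc = ([NH₃]^2) / ([N₂] × [H₂]^3)
   = ((0.41)^2) / ((1.98)·(1.55)^3)
   = 0.1681 / 7.3733 = 0.0228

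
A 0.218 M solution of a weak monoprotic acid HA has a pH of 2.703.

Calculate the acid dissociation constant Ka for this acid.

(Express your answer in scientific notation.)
K_a = 1.82e-05

[H⁺] = 10^(−pH) = 10^(−2.703) = 1.982e-03 M. For HA ⇌ H⁺ + A⁻, Ka = x²/(C − x) = (1.982e-03)²/(0.218 − 1.982e-03) = 1.82e-05.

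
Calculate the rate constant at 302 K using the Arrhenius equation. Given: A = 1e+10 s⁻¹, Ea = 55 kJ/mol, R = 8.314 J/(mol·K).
3.07e+00 s⁻¹

k = A·exp(-Ea/(R·T)) = 1e+10·exp(-55000/(8.314·302)) = 1e+10·exp(-21.9051) = 1e+10·3.0671e-10 = 3.07e+00 s⁻¹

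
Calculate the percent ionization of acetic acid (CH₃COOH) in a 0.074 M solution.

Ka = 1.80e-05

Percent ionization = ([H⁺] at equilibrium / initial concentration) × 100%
Percent ionization = 1.55%

Let x = [H⁺]. Ka = x²/(C - x) ⇒ x² + (1.80e-05)x - (1.80e-05)(0.074) = 0. x = 1.1452e-03. Percent = (1.1452e-03/0.074) × 100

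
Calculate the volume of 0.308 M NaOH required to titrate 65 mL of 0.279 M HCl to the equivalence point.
V_{base} = 58.9 mL

At equivalence: moles acid = moles base.
moles HCl = 0.279 M × 0.065 L = 0.018135 mol
V_NaOH = 0.018135 mol ÷ 0.308 M = 0.05888 L = 58.9 mL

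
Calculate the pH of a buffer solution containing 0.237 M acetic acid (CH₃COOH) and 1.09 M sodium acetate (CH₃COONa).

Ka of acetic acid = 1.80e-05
pH = 5.41

pKa = -log(1.80e-05) = 4.74. pH = pKa + log([A⁻]/[HA]) = 4.74 + log(1.09/0.237)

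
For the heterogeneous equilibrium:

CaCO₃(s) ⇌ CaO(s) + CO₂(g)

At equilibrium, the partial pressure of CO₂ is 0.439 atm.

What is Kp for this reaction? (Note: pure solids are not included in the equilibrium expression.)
K_p = 0.439

Solids (CaCO₃, CaO) have activity 1 and are excluded.
Kp = P(CO₂) = 0.439.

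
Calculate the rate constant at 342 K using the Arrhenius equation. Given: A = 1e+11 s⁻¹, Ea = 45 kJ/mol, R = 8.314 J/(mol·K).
1.34e+04 s⁻¹

k = A·exp(-Ea/(R·T)) = 1e+11·exp(-45000/(8.314·342)) = 1e+11·exp(-15.8262) = 1e+11·1.3390e-07 = 1.34e+04 s⁻¹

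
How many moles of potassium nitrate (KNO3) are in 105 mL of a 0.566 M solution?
Moles = Molarity × Volume (L)
Moles = 0.566 M × 0.105 L = 0.05943 mol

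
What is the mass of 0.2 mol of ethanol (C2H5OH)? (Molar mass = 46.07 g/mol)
Mass = 0.2 mol × 46.07 g/mol = 9.214 g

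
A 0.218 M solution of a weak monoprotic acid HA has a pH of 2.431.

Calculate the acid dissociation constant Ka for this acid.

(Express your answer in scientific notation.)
K_a = 6.41e-05

[H⁺] = 10^(−pH) = 10^(−2.431) = 3.707e-03 M. For HA ⇌ H⁺ + A⁻, Ka = x²/(C − x) = (3.707e-03)²/(0.218 − 3.707e-03) = 6.41e-05.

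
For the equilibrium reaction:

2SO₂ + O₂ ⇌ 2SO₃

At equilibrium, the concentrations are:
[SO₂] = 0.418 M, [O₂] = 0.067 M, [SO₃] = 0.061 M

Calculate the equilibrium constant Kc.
K_c = 0.3179

Kc = ([SO₃]^2) / ([SO₂]^2 × [O₂])
   = ((0.061)^2) / ((0.418)^2·(0.067))
   = 0.003721 / 0.011707 = 0.3179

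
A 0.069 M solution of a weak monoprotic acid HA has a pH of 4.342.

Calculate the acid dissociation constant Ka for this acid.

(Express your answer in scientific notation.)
K_a = 3.00e-08

[H⁺] = 10^(−pH) = 10^(−4.342) = 4.550e-05 M. For HA ⇌ H⁺ + A⁻, Ka = x²/(C − x) = (4.550e-05)²/(0.069 − 4.550e-05) = 3.00e-08.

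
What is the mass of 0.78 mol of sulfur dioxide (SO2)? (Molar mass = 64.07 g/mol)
Mass = 0.78 mol × 64.07 g/mol = 49.97 g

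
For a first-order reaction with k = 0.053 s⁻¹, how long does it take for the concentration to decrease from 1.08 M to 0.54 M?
13.08 s

From ln[A] = ln[A]₀ - k·t: t = ln([A]₀/[A])/k = ln(1.08/0.54)/0.053 = ln(2.0000)/0.053 = 0.6931/0.053 = 13.08 s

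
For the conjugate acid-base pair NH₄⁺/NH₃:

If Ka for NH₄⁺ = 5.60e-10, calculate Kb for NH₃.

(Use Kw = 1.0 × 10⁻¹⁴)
K_b = 1.79e-05

Conjugate acid-base pairs differ by one H⁺. Ka × Kb = Kw for a conjugate pair.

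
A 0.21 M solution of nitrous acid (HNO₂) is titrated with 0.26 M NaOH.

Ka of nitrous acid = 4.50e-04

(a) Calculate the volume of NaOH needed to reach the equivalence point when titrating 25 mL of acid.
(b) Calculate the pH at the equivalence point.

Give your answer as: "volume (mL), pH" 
V = 20.2 mL, pH = 8.21

(a) At equivalence: moles acid = moles base.
moles acid = 0.21 × 0.025 = 0.00525 mol; V_NaOH = 0.00525/0.26 = 0.02019 L = 20.2 mL.
(b) At equivalence, all acid → conjugate base A⁻ at [A⁻] = 0.00525/0.04519 = 0.1162 M.
Kb = Kw/Ka = 1.0e-14/4.50e-04 = 2.222e-11; [OH⁻] = √(Kb·[A⁻]) = 1.607e-06; pOH = 5.79; pH = 14 − pOH = 8.21.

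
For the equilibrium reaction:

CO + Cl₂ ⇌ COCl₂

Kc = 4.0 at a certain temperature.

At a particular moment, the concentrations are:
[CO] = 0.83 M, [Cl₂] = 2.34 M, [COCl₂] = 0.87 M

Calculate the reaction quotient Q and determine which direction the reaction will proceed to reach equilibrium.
Q = 0.448, Q < K, reaction proceeds forward (toward products)

Q = ([COCl₂]) / ([CO] × [Cl₂])
  = ((0.87)) / ((0.83)·(2.34)) = 0.87/1.9422 = 0.4479
Since Q = 0.4479 < Kc = 4.0, the reaction proceeds forward (toward products) to reach equilibrium.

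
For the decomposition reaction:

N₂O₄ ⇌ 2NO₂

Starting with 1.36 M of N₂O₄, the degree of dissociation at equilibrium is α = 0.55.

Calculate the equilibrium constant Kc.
K_c = 3.6569

x = α·[A]₀ = 0.55 × 1.36 = 0.748 M dissociated.
At eq: [N₂O₄] = 1.36 − 0.748 = 0.612 M; [NO₂] = 2x = 1.496 M.
Kc = [NO₂]²/[N₂O₄] = (1.496)²/0.612 = 3.657.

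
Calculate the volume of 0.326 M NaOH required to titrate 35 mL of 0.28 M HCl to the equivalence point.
V_{base} = 30.1 mL

At equivalence: moles acid = moles base.
moles HCl = 0.28 M × 0.035 L = 0.0098 mol
V_NaOH = 0.0098 mol ÷ 0.326 M = 0.03006 L = 30.1 mL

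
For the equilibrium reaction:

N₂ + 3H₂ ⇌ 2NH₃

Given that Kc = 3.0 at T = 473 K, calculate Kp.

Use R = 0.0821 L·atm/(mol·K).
K_p = 0.0020

Δn = (moles gaseous products) − (moles gaseous reactants) = -2
T = 473 K; RT = 0.0821 × 473 = 38.8333
Kp = Kc·(RT)^Δn = 3.0 × (38.8333)^-2 = 3.0 × 0.000663119 = 0.0020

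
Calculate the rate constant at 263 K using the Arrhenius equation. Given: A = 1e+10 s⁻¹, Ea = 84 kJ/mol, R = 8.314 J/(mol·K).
2.07e-07 s⁻¹

k = A·exp(-Ea/(R·T)) = 1e+10·exp(-84000/(8.314·263)) = 1e+10·exp(-38.4161) = 1e+10·2.0706e-17 = 2.07e-07 s⁻¹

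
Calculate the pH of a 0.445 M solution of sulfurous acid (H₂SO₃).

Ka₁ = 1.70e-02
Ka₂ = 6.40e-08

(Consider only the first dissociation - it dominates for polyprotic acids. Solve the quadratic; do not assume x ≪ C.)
pH = 1.10

x² + Ka₁·x − Ka₁·C = 0 with Ka₁ = 1.70e-02, C = 0.445.
x = (−Ka₁ + √(Ka₁² + 4·Ka₁·C))/2 = 7.8891e-02 M, so pH = 1.10.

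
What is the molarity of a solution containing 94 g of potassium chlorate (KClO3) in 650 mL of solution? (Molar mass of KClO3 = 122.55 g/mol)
Moles of KClO3 = 94 g ÷ 122.55 g/mol = 0.767034 mol
Volume = 650 mL = 0.65 L
Molarity = 0.767034 mol ÷ 0.65 L = 1.18 M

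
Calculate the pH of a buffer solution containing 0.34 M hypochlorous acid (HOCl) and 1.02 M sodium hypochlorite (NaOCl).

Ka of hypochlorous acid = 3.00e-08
pH = 8.00

pKa = -log(3.00e-08) = 7.52. pH = pKa + log([A⁻]/[HA]) = 7.52 + log(1.02/0.34)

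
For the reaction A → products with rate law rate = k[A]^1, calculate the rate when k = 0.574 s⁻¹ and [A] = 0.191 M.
0.1096 M/s

rate = k·[A]^1 = 0.574·(0.191)^1 = 0.574·0.191 = 0.1096 M/s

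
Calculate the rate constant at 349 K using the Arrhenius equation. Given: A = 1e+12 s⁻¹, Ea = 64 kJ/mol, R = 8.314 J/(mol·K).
2.64e+02 s⁻¹

k = A·exp(-Ea/(R·T)) = 1e+12·exp(-64000/(8.314·349)) = 1e+12·exp(-22.0569) = 1e+12·2.6352e-10 = 2.64e+02 s⁻¹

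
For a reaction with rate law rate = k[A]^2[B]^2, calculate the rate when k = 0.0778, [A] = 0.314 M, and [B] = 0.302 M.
0.0006996 M/s

rate = k·[A]^2·[B]^2 = 0.0778·(0.314)^2·(0.302)^2 = 0.0778·0.098596·0.091204 = 0.0006996 M/s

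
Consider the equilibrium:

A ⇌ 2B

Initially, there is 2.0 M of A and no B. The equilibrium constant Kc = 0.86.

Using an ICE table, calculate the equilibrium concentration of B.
[B] = 1.114 M

ICE: [A] = 2.0 − x, [B] = 2x.
Kc = (2x)²/(2.0 − x) = 0.86 ⇒ 4x² + 0.86x − 1.72 = 0.
x = (−0.86 + √(0.86² + 4·4·1.72))/(2·4) = (−0.86 + √28.26)/8 = 0.557.
[B] = 2x = 1.114 M.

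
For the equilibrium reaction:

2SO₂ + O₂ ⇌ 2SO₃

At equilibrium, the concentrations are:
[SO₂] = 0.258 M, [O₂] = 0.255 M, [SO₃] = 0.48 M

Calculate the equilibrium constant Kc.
K_c = 13.5738

Kc = ([SO₃]^2) / ([SO₂]^2 × [O₂])
   = ((0.48)^2) / ((0.258)^2·(0.255))
   = 0.2304 / 0.016974 = 13.5738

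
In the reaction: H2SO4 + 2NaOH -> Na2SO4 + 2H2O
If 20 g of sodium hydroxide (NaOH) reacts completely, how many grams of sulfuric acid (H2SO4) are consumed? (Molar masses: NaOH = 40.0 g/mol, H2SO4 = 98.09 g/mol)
Moles of NaOH = 20 g ÷ 40.0 g/mol = 0.5 mol
Mole ratio: 1 mol H2SO4 / 2 mol NaOH
Moles of H2SO4 = 0.5 × (1/2) = 0.25 mol
Mass of H2SO4 = 0.25 mol × 98.09 g/mol = 24.52 g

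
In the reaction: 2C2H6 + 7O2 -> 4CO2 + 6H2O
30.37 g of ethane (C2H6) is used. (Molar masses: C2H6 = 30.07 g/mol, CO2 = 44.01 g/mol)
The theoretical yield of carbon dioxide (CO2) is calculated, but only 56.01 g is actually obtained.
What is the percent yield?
Moles of C2H6 = 30.37 g ÷ 30.07 g/mol = 1.00998 mol
Mole ratio: 4 mol CO2 / 2 mol C2H6
Moles of CO2 = 1.00998 × (4/2) = 2.01995 mol
Theoretical yield = 2.01995 mol × 44.01 g/mol = 88.898 g
Actual yield = 56.01 g
Percent yield = (56.01 / 88.898) × 100% = 63.0%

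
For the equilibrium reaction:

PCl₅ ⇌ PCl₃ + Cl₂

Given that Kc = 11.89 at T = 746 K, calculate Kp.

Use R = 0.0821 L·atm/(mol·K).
K_p = 728.2221

Δn = (moles gaseous products) − (moles gaseous reactants) = 1
T = 746 K; RT = 0.0821 × 746 = 61.2466
Kp = Kc·(RT)^Δn = 11.89 × (61.2466)^1 = 11.89 × 61.2466 = 728.2221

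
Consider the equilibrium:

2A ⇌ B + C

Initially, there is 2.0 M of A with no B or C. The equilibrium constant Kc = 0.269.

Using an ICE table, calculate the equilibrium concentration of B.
[B] = 0.509 M

ICE: [A] = 2.0 − 2x, [B] = [C] = x.
Kc = x²/(2.0 − 2x)² = 0.269 ⇒ √Kc = x/(2.0 − 2x).
x = √0.269·2.0/(1 + 2√0.269) = 0.51865·2.0/2.0373 = 0.50916.
[B] = x = 0.509 M.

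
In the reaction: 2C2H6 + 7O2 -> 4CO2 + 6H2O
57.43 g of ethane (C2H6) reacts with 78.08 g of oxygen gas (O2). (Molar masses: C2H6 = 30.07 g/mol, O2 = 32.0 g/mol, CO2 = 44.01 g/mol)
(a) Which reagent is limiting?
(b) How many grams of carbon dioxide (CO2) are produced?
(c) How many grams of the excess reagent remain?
(a) O2, (b) 61.36 g, (c) 36.47 g

Moles of C2H6 = 57.43 g ÷ 30.07 g/mol = 1.90988 mol
Moles of O2 = 78.08 g ÷ 32.0 g/mol = 2.44 mol
Moles ÷ coefficient: C2H6: 1.90988/2 = 0.9549, O2: 2.44/7 = 0.3486
(a) O2 has the smaller value, so O2 is the limiting reagent.
(b) Moles of CO2 = 2.44 mol O2 × (4/7) = 1.39429 mol; mass = 1.39429 mol × 44.01 g/mol = 61.36 g
(c) C2H6 consumed = 2.44 × (2/7) = 0.697143 mol; remaining = 1.90988 − 0.697143 = 1.21273 mol; mass = 1.21273 mol × 30.07 g/mol = 36.47 g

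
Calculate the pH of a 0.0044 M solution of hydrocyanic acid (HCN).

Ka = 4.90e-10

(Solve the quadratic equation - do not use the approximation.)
pH = 5.83

x² + Ka×x - Ka×C = 0. Using quadratic formula: [H⁺] = 1.4681e-06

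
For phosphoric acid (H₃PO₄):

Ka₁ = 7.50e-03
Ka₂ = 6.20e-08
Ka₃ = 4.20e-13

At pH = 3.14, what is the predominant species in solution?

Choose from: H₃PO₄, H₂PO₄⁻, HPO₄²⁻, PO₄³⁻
H₂PO₄⁻

pKa1 = 2.12, pKa2 = 7.21, pKa3 = 12.38. Each pKa is the crossover between adjacent species; pH = 3.14 lies in the region where H₂PO₄⁻ predominates.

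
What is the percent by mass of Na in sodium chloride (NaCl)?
Mass of Na in formula = 22.99 × 1 = 22.99 g/mol
Molar mass = 58.44 g/mol
% Na = (22.99/58.44) × 100% = 39.34%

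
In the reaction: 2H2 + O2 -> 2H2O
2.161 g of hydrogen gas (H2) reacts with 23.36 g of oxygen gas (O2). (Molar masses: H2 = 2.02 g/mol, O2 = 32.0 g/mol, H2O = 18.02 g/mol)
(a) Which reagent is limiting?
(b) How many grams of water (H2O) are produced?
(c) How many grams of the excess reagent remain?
(a) H2, (b) 19.28 g, (c) 6.243 g

Moles of H2 = 2.161 g ÷ 2.02 g/mol = 1.0698 mol
Moles of O2 = 23.36 g ÷ 32.0 g/mol = 0.73 mol
Moles ÷ coefficient: H2: 1.0698/2 = 0.5349, O2: 0.73/1 = 0.73
(a) H2 has the smaller value, so H2 is the limiting reagent.
(b) Moles of H2O = 1.0698 mol H2 × (2/2) = 1.0698 mol; mass = 1.0698 mol × 18.02 g/mol = 19.28 g
(c) O2 consumed = 1.0698 × (1/2) = 0.534901 mol; remaining = 0.73 − 0.534901 = 0.195099 mol; mass = 0.195099 mol × 32.0 g/mol = 6.243 g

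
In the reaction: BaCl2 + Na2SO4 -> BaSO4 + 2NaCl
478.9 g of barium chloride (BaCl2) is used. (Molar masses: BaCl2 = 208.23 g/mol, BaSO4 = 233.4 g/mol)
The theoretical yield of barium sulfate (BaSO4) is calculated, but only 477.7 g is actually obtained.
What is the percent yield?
Moles of BaCl2 = 478.9 g ÷ 208.23 g/mol = 2.29986 mol
Mole ratio: 1 mol BaSO4 / 1 mol BaCl2
Moles of BaSO4 = 2.29986 × (1/1) = 2.29986 mol
Theoretical yield = 2.29986 mol × 233.4 g/mol = 536.79 g
Actual yield = 477.7 g
Percent yield = (477.7 / 536.79) × 100% = 89.0%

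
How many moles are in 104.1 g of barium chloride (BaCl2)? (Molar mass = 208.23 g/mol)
Moles = 104.1 g ÷ 208.23 g/mol = 0.4999 mol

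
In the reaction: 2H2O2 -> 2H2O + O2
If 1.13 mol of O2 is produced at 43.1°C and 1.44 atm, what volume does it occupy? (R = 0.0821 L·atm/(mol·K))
T = 43.1°C + 273.15 = 316.25 K
V = nRT/P = (1.13 × 0.0821 × 316.25) / 1.44
V = 20.37 L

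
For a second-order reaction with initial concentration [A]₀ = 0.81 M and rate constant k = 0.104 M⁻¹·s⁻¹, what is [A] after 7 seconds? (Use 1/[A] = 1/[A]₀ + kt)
0.5095 M

1/[A] = 1/[A]₀ + k·t = 1/0.81 + (0.104)·(7) = 1.2346 + 0.7280 = 1.9626
[A] = 1/1.9626 = 0.5095 M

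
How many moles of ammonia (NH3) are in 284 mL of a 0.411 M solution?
Moles = Molarity × Volume (L)
Moles = 0.411 M × 0.284 L = 0.1167 mol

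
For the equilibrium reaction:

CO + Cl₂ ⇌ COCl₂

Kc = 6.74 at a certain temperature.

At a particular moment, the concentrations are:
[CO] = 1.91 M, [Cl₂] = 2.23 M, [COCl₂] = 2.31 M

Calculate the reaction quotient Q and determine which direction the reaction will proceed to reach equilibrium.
Q = 0.542, Q < K, reaction proceeds forward (toward products)

Q = ([COCl₂]) / ([CO] × [Cl₂])
  = ((2.31)) / ((1.91)·(2.23)) = 2.31/4.2593 = 0.5423
Since Q = 0.5423 < Kc = 6.74, the reaction proceeds forward (toward products) to reach equilibrium.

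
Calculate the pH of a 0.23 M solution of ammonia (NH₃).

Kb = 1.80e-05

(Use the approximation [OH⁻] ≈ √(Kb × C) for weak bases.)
pH = 11.31

[OH⁻] = √(Kb × C) = √(1.80e-05 × 0.23) = 2.0347e-03. pOH = 2.69, pH = 14 - pOH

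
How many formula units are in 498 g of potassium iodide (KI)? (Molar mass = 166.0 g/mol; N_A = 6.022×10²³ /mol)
Moles = 498 g ÷ 166.0 g/mol = 3 mol
Formula units = 3 mol × 6.022×10²³ /mol = 1.807e+24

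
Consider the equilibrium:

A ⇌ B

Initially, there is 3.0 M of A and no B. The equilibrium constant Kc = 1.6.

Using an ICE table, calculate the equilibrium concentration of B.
[B] = 1.846 M

ICE: [A] = 3.0 − x, [B] = x.
Kc = x/(3.0 − x) = 1.6 ⇒ x = 1.6·3.0/(1 + 1.6) = 4.8/2.6 = 1.846.
[B] = x = 1.846 M.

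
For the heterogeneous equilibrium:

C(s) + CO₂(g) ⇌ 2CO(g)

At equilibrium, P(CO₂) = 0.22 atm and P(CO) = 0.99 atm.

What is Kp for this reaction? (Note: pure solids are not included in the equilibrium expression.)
K_p = 4.455

Solid C is excluded.
Kp = P(CO)²/P(CO₂) = (0.99)²/0.22 = 0.9801/0.22 = 4.455.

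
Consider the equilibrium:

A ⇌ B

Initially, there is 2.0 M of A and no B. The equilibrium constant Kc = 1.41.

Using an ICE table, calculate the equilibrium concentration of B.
[B] = 1.170 M

ICE: [A] = 2.0 − x, [B] = x.
Kc = x/(2.0 − x) = 1.41 ⇒ x = 1.41·2.0/(1 + 1.41) = 2.82/2.41 = 1.17.
[B] = x = 1.170 M.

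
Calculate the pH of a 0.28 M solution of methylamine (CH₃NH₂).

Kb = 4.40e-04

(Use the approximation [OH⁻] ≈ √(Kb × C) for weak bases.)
pH = 12.05

[OH⁻] = √(Kb × C) = √(4.40e-04 × 0.28) = 1.1100e-02. pOH = 1.95, pH = 14 - pOH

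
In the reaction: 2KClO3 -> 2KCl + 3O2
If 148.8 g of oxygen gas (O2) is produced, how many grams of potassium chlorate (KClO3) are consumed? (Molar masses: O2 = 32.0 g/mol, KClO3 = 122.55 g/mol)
Moles of O2 = 148.8 g ÷ 32.0 g/mol = 4.65 mol
Mole ratio: 2 mol KClO3 / 3 mol O2
Moles of KClO3 = 4.65 × (2/3) = 3.1 mol
Mass of KClO3 = 3.1 mol × 122.55 g/mol = 379.9 g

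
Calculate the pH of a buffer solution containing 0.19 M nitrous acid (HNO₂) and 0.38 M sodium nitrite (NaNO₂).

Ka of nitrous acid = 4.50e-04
pH = 3.65

pKa = -log(4.50e-04) = 3.35. pH = pKa + log([A⁻]/[HA]) = 3.35 + log(0.38/0.19)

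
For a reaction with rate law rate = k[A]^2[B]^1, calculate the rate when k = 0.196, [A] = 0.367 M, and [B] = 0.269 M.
0.007101 M/s

rate = k·[A]^2·[B]^1 = 0.196·(0.367)^2·(0.269)^1 = 0.196·0.134689·0.269 = 0.007101 M/s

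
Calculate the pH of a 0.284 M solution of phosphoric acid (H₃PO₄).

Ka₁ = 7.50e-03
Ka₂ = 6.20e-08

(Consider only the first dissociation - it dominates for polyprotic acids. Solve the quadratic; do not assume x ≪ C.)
pH = 1.37

x² + Ka₁·x − Ka₁·C = 0 with Ka₁ = 7.50e-03, C = 0.284.
x = (−Ka₁ + √(Ka₁² + 4·Ka₁·C))/2 = 4.2554e-02 M, so pH = 1.37.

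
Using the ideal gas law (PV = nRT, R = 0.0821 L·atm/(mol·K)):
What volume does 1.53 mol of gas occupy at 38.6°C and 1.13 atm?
T = 38.6°C + 273.15 = 311.75 K
V = nRT/P = (1.53 × 0.0821 × 311.75) / 1.13
V = 34.65 L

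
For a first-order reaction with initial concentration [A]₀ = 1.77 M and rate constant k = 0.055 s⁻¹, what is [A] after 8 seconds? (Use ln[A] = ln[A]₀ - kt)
1.1399 M

ln[A] = ln[A]₀ - k·t = ln(1.77) - (0.055)·(8) = 0.5710 - 0.4400 = 0.1310
[A] = e^(0.1310) = 1.1399 M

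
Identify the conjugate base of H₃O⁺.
Conjugate base: H₂O

Conjugate acid-base pairs differ by one H⁺. Ka × Kb = Kw for a conjugate pair.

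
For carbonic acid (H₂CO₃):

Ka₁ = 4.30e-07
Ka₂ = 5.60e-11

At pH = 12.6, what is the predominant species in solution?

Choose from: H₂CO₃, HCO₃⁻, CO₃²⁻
CO₃²⁻

pKa1 = 6.37, pKa2 = 10.25. Each pKa is the crossover between adjacent species; pH = 12.6 lies in the region where CO₃²⁻ predominates.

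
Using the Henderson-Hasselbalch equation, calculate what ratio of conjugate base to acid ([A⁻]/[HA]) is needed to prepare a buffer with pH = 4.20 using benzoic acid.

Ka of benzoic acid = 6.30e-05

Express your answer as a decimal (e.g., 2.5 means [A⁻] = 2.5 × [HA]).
[A⁻]/[HA] = 0.998

pKa = −log(6.30e-05) = 4.2007. pH = pKa + log([A⁻]/[HA]). 4.20 = 4.2007 + log(ratio). log(ratio) = 4.20 − 4.2007 = -0.0007. ratio = 10^(-0.0007) = 0.998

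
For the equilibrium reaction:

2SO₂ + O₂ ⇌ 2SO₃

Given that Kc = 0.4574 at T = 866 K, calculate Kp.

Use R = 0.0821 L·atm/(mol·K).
K_p = 0.0064

Δn = (moles gaseous products) − (moles gaseous reactants) = -1
T = 866 K; RT = 0.0821 × 866 = 71.0986
Kp = Kc·(RT)^Δn = 0.4574 × (71.0986)^-1 = 0.4574 × 0.014065 = 0.0064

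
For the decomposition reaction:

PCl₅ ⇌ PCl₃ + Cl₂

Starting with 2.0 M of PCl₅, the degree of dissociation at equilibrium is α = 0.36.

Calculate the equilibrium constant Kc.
K_c = 0.4050

x = α·[A]₀ = 0.36 × 2.0 = 0.72 M dissociated.
At eq: [PCl₅] = 2.0 − 0.72 = 1.28 M; [PCl₃] = [Cl₂] = x = 0.72 M.
Kc = [PCl₃][Cl₂]/[PCl₅] = (0.72)²/1.28 = 0.405.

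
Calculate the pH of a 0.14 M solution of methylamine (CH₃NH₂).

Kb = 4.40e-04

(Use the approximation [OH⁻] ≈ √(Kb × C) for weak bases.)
pH = 11.89

[OH⁻] = √(Kb × C) = √(4.40e-04 × 0.14) = 7.8486e-03. pOH = 2.11, pH = 14 - pOH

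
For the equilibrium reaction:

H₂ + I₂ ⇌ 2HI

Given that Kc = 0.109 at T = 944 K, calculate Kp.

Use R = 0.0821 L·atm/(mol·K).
K_p = 0.1090

Δn = (moles gaseous products) − (moles gaseous reactants) = 0
T = 944 K; RT = 0.0821 × 944 = 77.5024
Kp = Kc·(RT)^Δn = 0.109 × (77.5024)^0 = 0.109 × 1 = 0.1090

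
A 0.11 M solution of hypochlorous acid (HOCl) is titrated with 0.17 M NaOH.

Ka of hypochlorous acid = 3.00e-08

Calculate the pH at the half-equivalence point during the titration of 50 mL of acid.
pH = pKa = 7.52

At the half-equivalence point, [HA] = [A⁻], so by Henderson–Hasselbalch pH = pKa + log(1) = pKa.
pKa = −log(3.00e-08) = 7.52.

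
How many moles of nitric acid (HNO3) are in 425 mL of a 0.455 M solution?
Moles = Molarity × Volume (L)
Moles = 0.455 M × 0.425 L = 0.1934 mol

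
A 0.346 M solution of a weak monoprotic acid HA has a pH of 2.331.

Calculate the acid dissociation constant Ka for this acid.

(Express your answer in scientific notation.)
K_a = 6.38e-05

[H⁺] = 10^(−pH) = 10^(−2.331) = 4.667e-03 M. For HA ⇌ H⁺ + A⁻, Ka = x²/(C − x) = (4.667e-03)²/(0.346 − 4.667e-03) = 6.38e-05.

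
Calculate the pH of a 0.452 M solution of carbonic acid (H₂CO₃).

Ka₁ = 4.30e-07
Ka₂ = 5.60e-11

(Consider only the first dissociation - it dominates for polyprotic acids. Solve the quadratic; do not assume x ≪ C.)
pH = 3.36

x² + Ka₁·x − Ka₁·C = 0 with Ka₁ = 4.30e-07, C = 0.452.
x = (−Ka₁ + √(Ka₁² + 4·Ka₁·C))/2 = 4.4065e-04 M, so pH = 3.36.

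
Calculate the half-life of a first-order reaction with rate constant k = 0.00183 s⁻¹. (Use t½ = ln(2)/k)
378.77 s

t½ = ln(2)/k = 0.6931/0.00183 = 378.77 s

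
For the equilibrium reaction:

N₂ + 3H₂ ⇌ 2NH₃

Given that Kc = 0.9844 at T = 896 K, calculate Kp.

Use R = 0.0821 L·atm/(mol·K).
K_p = 1.82e-04

Δn = (moles gaseous products) − (moles gaseous reactants) = -2
T = 896 K; RT = 0.0821 × 896 = 73.5616
Kp = Kc·(RT)^Δn = 0.9844 × (73.5616)^-2 = 0.9844 × 0.000184798 = 1.82e-04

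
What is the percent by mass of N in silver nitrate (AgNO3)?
Mass of N in formula = 14.01 × 1 = 14.01 g/mol
Molar mass = 169.88 g/mol
% N = (14.01/169.88) × 100% = 8.25%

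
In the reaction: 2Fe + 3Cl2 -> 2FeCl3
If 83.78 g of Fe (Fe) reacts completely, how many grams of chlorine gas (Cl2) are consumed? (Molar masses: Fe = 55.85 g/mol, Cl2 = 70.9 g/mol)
Moles of Fe = 83.78 g ÷ 55.85 g/mol = 1.50009 mol
Mole ratio: 3 mol Cl2 / 2 mol Fe
Moles of Cl2 = 1.50009 × (3/2) = 2.25013 mol
Mass of Cl2 = 2.25013 mol × 70.9 g/mol = 159.5 g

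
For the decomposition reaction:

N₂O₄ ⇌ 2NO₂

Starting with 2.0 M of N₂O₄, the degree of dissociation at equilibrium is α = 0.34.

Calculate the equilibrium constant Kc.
K_c = 1.4012

x = α·[A]₀ = 0.34 × 2.0 = 0.68 M dissociated.
At eq: [N₂O₄] = 2.0 − 0.68 = 1.32 M; [NO₂] = 2x = 1.36 M.
Kc = [NO₂]²/[N₂O₄] = (1.36)²/1.32 = 1.401.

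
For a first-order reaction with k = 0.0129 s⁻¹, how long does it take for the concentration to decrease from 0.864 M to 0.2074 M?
110.61 s

From ln[A] = ln[A]₀ - k·t: t = ln([A]₀/[A])/k = ln(0.864/0.2074)/0.0129 = ln(4.1659)/0.0129 = 1.4269/0.0129 = 110.61 s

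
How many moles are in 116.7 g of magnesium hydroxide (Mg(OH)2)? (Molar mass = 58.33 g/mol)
Moles = 116.7 g ÷ 58.33 g/mol = 2.001 mol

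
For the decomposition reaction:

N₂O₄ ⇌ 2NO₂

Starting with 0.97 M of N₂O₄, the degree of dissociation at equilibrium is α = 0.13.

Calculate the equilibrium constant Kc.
K_c = 0.0754

x = α·[A]₀ = 0.13 × 0.97 = 0.1261 M dissociated.
At eq: [N₂O₄] = 0.97 − 0.1261 = 0.8439 M; [NO₂] = 2x = 0.2522 M.
Kc = [NO₂]²/[N₂O₄] = (0.2522)²/0.8439 = 0.07537.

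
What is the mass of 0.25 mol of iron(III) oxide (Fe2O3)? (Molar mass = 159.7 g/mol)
Mass = 0.25 mol × 159.7 g/mol = 39.92 g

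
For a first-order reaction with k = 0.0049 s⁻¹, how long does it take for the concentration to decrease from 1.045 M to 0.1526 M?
392.64 s

From ln[A] = ln[A]₀ - k·t: t = ln([A]₀/[A])/k = ln(1.045/0.1526)/0.0049 = ln(6.8480)/0.0049 = 1.9240/0.0049 = 392.64 s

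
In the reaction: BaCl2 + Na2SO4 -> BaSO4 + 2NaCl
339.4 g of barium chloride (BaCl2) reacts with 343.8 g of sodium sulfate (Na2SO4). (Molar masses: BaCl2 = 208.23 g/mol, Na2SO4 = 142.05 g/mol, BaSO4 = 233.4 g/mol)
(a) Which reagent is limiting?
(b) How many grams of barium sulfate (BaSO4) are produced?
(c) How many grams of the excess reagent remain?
(a) BaCl2, (b) 380.4 g, (c) 112.3 g

Moles of BaCl2 = 339.4 g ÷ 208.23 g/mol = 1.62993 mol
Moles of Na2SO4 = 343.8 g ÷ 142.05 g/mol = 2.42027 mol
Moles ÷ coefficient: BaCl2: 1.62993/1 = 1.63, Na2SO4: 2.42027/1 = 2.42
(a) BaCl2 has the smaller value, so BaCl2 is the limiting reagent.
(b) Moles of BaSO4 = 1.62993 mol BaCl2 × (1/1) = 1.62993 mol; mass = 1.62993 mol × 233.4 g/mol = 380.4 g
(c) Na2SO4 consumed = 1.62993 × (1/1) = 1.62993 mol; remaining = 2.42027 − 1.62993 = 0.790346 mol; mass = 0.790346 mol × 142.05 g/mol = 112.3 g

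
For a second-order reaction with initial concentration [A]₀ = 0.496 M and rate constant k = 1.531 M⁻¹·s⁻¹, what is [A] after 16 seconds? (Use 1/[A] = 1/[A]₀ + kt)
0.0377 M

1/[A] = 1/[A]₀ + k·t = 1/0.496 + (1.531)·(16) = 2.0161 + 24.4960 = 26.5121
[A] = 1/26.5121 = 0.0377 M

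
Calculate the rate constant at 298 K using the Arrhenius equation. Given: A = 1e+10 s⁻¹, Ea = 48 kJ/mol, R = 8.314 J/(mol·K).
3.86e+01 s⁻¹

k = A·exp(-Ea/(R·T)) = 1e+10·exp(-48000/(8.314·298)) = 1e+10·exp(-19.3738) = 1e+10·3.8553e-09 = 3.86e+01 s⁻¹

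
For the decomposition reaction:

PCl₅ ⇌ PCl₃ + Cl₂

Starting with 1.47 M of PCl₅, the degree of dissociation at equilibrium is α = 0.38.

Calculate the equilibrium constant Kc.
K_c = 0.3424

x = α·[A]₀ = 0.38 × 1.47 = 0.5586 M dissociated.
At eq: [PCl₅] = 1.47 − 0.5586 = 0.9114 M; [PCl₃] = [Cl₂] = x = 0.5586 M.
Kc = [PCl₃][Cl₂]/[PCl₅] = (0.5586)²/0.9114 = 0.3424.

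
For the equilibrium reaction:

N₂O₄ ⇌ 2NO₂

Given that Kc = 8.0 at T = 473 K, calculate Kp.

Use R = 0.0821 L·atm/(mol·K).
K_p = 310.6664

Δn = (moles gaseous products) − (moles gaseous reactants) = 1
T = 473 K; RT = 0.0821 × 473 = 38.8333
Kp = Kc·(RT)^Δn = 8.0 × (38.8333)^1 = 8.0 × 38.8333 = 310.6664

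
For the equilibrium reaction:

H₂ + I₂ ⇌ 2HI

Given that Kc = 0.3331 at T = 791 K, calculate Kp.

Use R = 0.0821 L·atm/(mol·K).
K_p = 0.3331

Δn = (moles gaseous products) − (moles gaseous reactants) = 0
T = 791 K; RT = 0.0821 × 791 = 64.9411
Kp = Kc·(RT)^Δn = 0.3331 × (64.9411)^0 = 0.3331 × 1 = 0.3331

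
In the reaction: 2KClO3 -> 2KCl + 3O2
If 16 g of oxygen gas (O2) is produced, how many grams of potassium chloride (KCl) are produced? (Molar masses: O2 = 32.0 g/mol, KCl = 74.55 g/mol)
Moles of O2 = 16 g ÷ 32.0 g/mol = 0.5 mol
Mole ratio: 2 mol KCl / 3 mol O2
Moles of KCl = 0.5 × (2/3) = 0.333333 mol
Mass of KCl = 0.333333 mol × 74.55 g/mol = 24.85 g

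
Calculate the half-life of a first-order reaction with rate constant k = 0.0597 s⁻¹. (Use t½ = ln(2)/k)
11.61 s

t½ = ln(2)/k = 0.6931/0.0597 = 11.61 s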